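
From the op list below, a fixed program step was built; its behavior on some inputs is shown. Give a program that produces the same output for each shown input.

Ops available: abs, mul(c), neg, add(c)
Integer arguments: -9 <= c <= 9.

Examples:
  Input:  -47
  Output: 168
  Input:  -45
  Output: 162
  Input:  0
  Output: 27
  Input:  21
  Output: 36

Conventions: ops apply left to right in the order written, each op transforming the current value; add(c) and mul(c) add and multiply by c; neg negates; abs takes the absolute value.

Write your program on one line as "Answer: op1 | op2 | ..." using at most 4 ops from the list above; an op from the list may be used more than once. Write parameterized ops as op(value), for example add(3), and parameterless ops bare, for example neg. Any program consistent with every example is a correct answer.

add(-9) | mul(-3) | abs

Check, running the answer program on each example:
  -47 -> -56 -> 168 -> 168
  -45 -> -54 -> 162 -> 162
  0 -> -9 -> 27 -> 27
  21 -> 12 -> -36 -> 36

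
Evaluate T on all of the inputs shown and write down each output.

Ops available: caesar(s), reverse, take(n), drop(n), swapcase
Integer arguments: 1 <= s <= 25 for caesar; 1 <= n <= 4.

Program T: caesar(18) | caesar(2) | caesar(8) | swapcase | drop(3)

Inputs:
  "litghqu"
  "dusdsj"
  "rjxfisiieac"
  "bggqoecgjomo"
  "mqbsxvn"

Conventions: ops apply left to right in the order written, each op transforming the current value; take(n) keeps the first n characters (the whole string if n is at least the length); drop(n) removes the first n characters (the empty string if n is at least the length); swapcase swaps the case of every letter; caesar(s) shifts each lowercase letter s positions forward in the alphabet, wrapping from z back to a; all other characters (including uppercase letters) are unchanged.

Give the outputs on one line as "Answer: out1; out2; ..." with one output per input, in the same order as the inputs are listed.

"IJSW"; "FUL"; "HKUKKGCE"; "SQGEILQOQ"; "UZXP"

Execution, op by op:
  "litghqu" -> "dalyzim" -> "fcnabko" -> "nkvijsw" -> "NKVIJSW" -> "IJSW"
  "dusdsj" -> "vmkvkb" -> "xomxmd" -> "fwuful" -> "FWUFUL" -> "FUL"
  "rjxfisiieac" -> "jbpxakaawsu" -> "ldrzcmccyuw" -> "tlzhkukkgce" -> "TLZHKUKKGCE" -> "HKUKKGCE"
  "bggqoecgjomo" -> "tyyigwuybgeg" -> "vaakiywadigi" -> "diisqgeilqoq" -> "DIISQGEILQOQ" -> "SQGEILQOQ"
  "mqbsxvn" -> "eitkpnf" -> "gkvmrph" -> "osduzxp" -> "OSDUZXP" -> "UZXP"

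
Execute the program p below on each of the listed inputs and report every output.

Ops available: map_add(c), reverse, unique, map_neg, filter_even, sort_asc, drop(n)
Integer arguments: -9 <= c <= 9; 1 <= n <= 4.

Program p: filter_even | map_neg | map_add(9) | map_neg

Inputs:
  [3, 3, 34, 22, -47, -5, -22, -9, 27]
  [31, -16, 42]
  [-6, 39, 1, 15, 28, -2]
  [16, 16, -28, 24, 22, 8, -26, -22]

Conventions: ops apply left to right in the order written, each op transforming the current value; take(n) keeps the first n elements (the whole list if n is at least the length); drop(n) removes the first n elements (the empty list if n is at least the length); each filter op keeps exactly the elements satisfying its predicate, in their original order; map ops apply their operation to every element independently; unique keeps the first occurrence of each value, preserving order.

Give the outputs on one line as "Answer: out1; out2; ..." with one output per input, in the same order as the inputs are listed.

Execution, op by op:
  [3, 3, 34, 22, -47, -5, -22, -9, 27] -> [34, 22, -22] -> [-34, -22, 22] -> [-25, -13, 31] -> [25, 13, -31]
  [31, -16, 42] -> [-16, 42] -> [16, -42] -> [25, -33] -> [-25, 33]
  [-6, 39, 1, 15, 28, -2] -> [-6, 28, -2] -> [6, -28, 2] -> [15, -19, 11] -> [-15, 19, -11]
  [16, 16, -28, 24, 22, 8, -26, -22] -> [16, 16, -28, 24, 22, 8, -26, -22] -> [-16, -16, 28, -24, -22, -8, 26, 22] -> [-7, -7, 37, -15, -13, 1, 35, 31] -> [7, 7, -37, 15, 13, -1, -35, -31]

[25, 13, -31]; [-25, 33]; [-15, 19, -11]; [7, 7, -37, 15, 13, -1, -35, -31]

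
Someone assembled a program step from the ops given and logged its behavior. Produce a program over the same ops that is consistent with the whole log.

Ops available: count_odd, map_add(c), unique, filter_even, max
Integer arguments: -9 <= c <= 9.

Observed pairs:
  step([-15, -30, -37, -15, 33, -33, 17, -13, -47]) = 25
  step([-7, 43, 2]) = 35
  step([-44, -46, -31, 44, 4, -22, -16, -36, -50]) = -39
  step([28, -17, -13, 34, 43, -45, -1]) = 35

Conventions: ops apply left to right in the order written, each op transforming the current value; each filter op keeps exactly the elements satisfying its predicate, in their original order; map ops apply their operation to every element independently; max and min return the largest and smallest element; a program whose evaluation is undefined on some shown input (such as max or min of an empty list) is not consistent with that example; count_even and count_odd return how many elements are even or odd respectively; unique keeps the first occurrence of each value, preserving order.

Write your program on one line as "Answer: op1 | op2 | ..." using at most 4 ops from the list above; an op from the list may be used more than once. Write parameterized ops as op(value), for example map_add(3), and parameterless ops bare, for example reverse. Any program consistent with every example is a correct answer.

map_add(-5) | filter_even | map_add(-3) | max

Check, running the answer program on each example:
  [-15, -30, -37, -15, 33, -33, 17, -13, -47] -> [-20, -35, -42, -20, 28, -38, 12, -18, -52] -> [-20, -42, -20, 28, -38, 12, -18, -52] -> [-23, -45, -23, 25, -41, 9, -21, -55] -> 25
  [-7, 43, 2] -> [-12, 38, -3] -> [-12, 38] -> [-15, 35] -> 35
  [-44, -46, -31, 44, 4, -22, -16, -36, -50] -> [-49, -51, -36, 39, -1, -27, -21, -41, -55] -> [-36] -> [-39] -> -39
  [28, -17, -13, 34, 43, -45, -1] -> [23, -22, -18, 29, 38, -50, -6] -> [-22, -18, 38, -50, -6] -> [-25, -21, 35, -53, -9] -> 35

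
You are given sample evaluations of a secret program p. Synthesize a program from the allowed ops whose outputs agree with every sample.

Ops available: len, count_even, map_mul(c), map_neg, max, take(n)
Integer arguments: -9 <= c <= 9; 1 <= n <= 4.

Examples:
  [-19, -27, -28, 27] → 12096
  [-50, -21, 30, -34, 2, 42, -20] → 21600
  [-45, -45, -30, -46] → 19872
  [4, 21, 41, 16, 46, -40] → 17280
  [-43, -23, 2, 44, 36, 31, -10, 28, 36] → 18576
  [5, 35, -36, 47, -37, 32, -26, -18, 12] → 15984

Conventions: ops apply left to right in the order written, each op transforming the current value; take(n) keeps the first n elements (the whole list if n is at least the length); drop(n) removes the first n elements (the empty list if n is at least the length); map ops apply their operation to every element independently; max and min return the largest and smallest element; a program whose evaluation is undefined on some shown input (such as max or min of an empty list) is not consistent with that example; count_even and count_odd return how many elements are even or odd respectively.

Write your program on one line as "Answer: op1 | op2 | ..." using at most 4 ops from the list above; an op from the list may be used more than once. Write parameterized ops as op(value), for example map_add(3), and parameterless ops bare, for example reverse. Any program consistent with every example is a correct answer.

map_mul(-6) | map_mul(-9) | map_mul(-8) | max

Check, running the answer program on each example:
  [-19, -27, -28, 27] -> [114, 162, 168, -162] -> [-1026, -1458, -1512, 1458] -> [8208, 11664, 12096, -11664] -> 12096
  [-50, -21, 30, -34, 2, 42, -20] -> [300, 126, -180, 204, -12, -252, 120] -> [-2700, -1134, 1620, -1836, 108, 2268, -1080] -> [21600, 9072, -12960, 14688, -864, -18144, 8640] -> 21600
  [-45, -45, -30, -46] -> [270, 270, 180, 276] -> [-2430, -2430, -1620, -2484] -> [19440, 19440, 12960, 19872] -> 19872
  [4, 21, 41, 16, 46, -40] -> [-24, -126, -246, -96, -276, 240] -> [216, 1134, 2214, 864, 2484, -2160] -> [-1728, -9072, -17712, -6912, -19872, 17280] -> 17280
  [-43, -23, 2, 44, 36, 31, -10, 28, 36] -> [258, 138, -12, -264, -216, -186, 60, -168, -216] -> [-2322, -1242, 108, 2376, 1944, 1674, -540, 1512, 1944] -> [18576, 9936, -864, -19008, -15552, -13392, 4320, -12096, -15552] -> 18576
  [5, 35, -36, 47, -37, 32, -26, -18, 12] -> [-30, -210, 216, -282, 222, -192, 156, 108, -72] -> [270, 1890, -1944, 2538, -1998, 1728, -1404, -972, 648] -> [-2160, -15120, 15552, -20304, 15984, -13824, 11232, 7776, -5184] -> 15984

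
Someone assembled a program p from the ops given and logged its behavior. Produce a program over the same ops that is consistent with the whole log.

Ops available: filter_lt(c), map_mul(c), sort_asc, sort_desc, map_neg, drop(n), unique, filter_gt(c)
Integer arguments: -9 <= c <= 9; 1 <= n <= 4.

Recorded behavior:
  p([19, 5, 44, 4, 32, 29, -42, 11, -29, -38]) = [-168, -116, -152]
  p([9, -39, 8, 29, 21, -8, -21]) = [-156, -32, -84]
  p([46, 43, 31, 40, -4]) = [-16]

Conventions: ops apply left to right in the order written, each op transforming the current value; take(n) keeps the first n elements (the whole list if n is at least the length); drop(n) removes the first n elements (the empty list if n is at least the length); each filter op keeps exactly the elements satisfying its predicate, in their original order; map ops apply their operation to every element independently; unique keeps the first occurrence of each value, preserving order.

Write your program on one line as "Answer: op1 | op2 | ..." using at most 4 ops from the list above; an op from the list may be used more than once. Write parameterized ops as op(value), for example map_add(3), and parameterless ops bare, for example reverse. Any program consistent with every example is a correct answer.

map_neg | filter_gt(1) | map_mul(-4)

Check, running the answer program on each example:
  [19, 5, 44, 4, 32, 29, -42, 11, -29, -38] -> [-19, -5, -44, -4, -32, -29, 42, -11, 29, 38] -> [42, 29, 38] -> [-168, -116, -152]
  [9, -39, 8, 29, 21, -8, -21] -> [-9, 39, -8, -29, -21, 8, 21] -> [39, 8, 21] -> [-156, -32, -84]
  [46, 43, 31, 40, -4] -> [-46, -43, -31, -40, 4] -> [4] -> [-16]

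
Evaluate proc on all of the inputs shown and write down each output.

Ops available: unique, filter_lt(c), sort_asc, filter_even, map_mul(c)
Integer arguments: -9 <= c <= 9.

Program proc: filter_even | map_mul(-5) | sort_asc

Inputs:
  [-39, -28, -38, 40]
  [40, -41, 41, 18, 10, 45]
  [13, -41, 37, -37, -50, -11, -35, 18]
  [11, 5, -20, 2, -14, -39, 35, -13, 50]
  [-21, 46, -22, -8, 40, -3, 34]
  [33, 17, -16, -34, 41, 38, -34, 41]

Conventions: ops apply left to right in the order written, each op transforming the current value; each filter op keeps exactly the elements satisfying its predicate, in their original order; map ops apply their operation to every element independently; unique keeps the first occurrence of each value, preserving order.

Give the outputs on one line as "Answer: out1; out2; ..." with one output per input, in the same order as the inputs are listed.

[-200, 140, 190]; [-200, -90, -50]; [-90, 250]; [-250, -10, 70, 100]; [-230, -200, -170, 40, 110]; [-190, 80, 170, 170]

Execution, op by op:
  [-39, -28, -38, 40] -> [-28, -38, 40] -> [140, 190, -200] -> [-200, 140, 190]
  [40, -41, 41, 18, 10, 45] -> [40, 18, 10] -> [-200, -90, -50] -> [-200, -90, -50]
  [13, -41, 37, -37, -50, -11, -35, 18] -> [-50, 18] -> [250, -90] -> [-90, 250]
  [11, 5, -20, 2, -14, -39, 35, -13, 50] -> [-20, 2, -14, 50] -> [100, -10, 70, -250] -> [-250, -10, 70, 100]
  [-21, 46, -22, -8, 40, -3, 34] -> [46, -22, -8, 40, 34] -> [-230, 110, 40, -200, -170] -> [-230, -200, -170, 40, 110]
  [33, 17, -16, -34, 41, 38, -34, 41] -> [-16, -34, 38, -34] -> [80, 170, -190, 170] -> [-190, 80, 170, 170]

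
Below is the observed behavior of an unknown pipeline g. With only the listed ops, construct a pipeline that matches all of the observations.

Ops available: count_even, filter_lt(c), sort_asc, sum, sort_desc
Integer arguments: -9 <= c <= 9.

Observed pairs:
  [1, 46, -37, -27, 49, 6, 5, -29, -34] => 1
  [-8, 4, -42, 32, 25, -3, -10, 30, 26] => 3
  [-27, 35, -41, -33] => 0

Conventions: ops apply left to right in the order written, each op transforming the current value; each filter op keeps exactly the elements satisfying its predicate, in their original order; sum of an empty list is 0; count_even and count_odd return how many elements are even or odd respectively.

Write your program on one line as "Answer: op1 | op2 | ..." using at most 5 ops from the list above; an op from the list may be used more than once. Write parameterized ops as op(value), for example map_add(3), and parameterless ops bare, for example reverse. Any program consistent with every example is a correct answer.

filter_lt(9) | filter_lt(0) | sort_desc | sort_asc | count_even

Check, running the answer program on each example:
  [1, 46, -37, -27, 49, 6, 5, -29, -34] -> [1, -37, -27, 6, 5, -29, -34] -> [-37, -27, -29, -34] -> [-27, -29, -34, -37] -> [-37, -34, -29, -27] -> 1
  [-8, 4, -42, 32, 25, -3, -10, 30, 26] -> [-8, 4, -42, -3, -10] -> [-8, -42, -3, -10] -> [-3, -8, -10, -42] -> [-42, -10, -8, -3] -> 3
  [-27, 35, -41, -33] -> [-27, -41, -33] -> [-27, -41, -33] -> [-27, -33, -41] -> [-41, -33, -27] -> 0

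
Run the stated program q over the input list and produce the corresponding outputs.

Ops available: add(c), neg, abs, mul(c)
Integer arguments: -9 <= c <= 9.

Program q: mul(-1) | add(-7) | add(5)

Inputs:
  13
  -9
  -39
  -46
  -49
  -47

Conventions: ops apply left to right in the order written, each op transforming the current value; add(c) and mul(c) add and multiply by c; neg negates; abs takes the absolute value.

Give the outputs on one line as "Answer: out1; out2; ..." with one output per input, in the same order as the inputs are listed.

Execution, op by op:
  13 -> -13 -> -20 -> -15
  -9 -> 9 -> 2 -> 7
  -39 -> 39 -> 32 -> 37
  -46 -> 46 -> 39 -> 44
  -49 -> 49 -> 42 -> 47
  -47 -> 47 -> 40 -> 45

-15; 7; 37; 44; 47; 45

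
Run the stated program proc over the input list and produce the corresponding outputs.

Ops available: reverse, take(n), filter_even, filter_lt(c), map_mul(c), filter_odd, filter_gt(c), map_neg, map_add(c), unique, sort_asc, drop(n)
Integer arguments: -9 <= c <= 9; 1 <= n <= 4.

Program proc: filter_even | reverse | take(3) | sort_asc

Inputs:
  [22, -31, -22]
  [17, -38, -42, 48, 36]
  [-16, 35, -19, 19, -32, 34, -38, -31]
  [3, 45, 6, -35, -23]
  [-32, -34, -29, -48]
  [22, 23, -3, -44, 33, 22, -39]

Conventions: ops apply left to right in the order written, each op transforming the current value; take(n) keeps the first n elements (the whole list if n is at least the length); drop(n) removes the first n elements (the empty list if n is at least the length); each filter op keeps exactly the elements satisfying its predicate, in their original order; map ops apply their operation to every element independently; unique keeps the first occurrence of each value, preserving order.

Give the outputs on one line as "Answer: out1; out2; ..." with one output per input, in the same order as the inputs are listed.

Execution, op by op:
  [22, -31, -22] -> [22, -22] -> [-22, 22] -> [-22, 22] -> [-22, 22]
  [17, -38, -42, 48, 36] -> [-38, -42, 48, 36] -> [36, 48, -42, -38] -> [36, 48, -42] -> [-42, 36, 48]
  [-16, 35, -19, 19, -32, 34, -38, -31] -> [-16, -32, 34, -38] -> [-38, 34, -32, -16] -> [-38, 34, -32] -> [-38, -32, 34]
  [3, 45, 6, -35, -23] -> [6] -> [6] -> [6] -> [6]
  [-32, -34, -29, -48] -> [-32, -34, -48] -> [-48, -34, -32] -> [-48, -34, -32] -> [-48, -34, -32]
  [22, 23, -3, -44, 33, 22, -39] -> [22, -44, 22] -> [22, -44, 22] -> [22, -44, 22] -> [-44, 22, 22]

[-22, 22]; [-42, 36, 48]; [-38, -32, 34]; [6]; [-48, -34, -32]; [-44, 22, 22]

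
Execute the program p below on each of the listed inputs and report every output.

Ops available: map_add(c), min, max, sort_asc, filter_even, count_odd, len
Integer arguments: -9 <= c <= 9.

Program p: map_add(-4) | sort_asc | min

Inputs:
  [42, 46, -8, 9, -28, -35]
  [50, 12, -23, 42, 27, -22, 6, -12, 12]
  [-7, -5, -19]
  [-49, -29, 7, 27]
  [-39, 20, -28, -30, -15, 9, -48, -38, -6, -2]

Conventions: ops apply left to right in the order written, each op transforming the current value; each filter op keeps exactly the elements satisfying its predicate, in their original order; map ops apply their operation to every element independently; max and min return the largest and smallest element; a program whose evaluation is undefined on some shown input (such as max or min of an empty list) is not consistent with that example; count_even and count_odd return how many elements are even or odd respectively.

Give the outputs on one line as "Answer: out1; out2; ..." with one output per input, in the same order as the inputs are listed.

-39; -27; -23; -53; -52

Execution, op by op:
  [42, 46, -8, 9, -28, -35] -> [38, 42, -12, 5, -32, -39] -> [-39, -32, -12, 5, 38, 42] -> -39
  [50, 12, -23, 42, 27, -22, 6, -12, 12] -> [46, 8, -27, 38, 23, -26, 2, -16, 8] -> [-27, -26, -16, 2, 8, 8, 23, 38, 46] -> -27
  [-7, -5, -19] -> [-11, -9, -23] -> [-23, -11, -9] -> -23
  [-49, -29, 7, 27] -> [-53, -33, 3, 23] -> [-53, -33, 3, 23] -> -53
  [-39, 20, -28, -30, -15, 9, -48, -38, -6, -2] -> [-43, 16, -32, -34, -19, 5, -52, -42, -10, -6] -> [-52, -43, -42, -34, -32, -19, -10, -6, 5, 16] -> -52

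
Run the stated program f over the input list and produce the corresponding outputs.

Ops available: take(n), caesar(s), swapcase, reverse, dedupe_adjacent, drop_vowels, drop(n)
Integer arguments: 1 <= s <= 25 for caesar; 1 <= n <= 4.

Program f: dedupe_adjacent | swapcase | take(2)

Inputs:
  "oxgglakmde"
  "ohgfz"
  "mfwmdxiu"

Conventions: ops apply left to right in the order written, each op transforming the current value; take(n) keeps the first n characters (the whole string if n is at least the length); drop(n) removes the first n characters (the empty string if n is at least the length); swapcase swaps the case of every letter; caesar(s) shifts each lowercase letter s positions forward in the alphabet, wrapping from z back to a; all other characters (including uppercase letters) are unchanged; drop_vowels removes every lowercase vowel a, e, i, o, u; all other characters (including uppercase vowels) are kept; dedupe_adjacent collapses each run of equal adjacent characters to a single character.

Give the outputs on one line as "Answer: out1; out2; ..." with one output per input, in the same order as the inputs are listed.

Execution, op by op:
  "oxgglakmde" -> "oxglakmde" -> "OXGLAKMDE" -> "OX"
  "ohgfz" -> "ohgfz" -> "OHGFZ" -> "OH"
  "mfwmdxiu" -> "mfwmdxiu" -> "MFWMDXIU" -> "MF"

"OX"; "OH"; "MF"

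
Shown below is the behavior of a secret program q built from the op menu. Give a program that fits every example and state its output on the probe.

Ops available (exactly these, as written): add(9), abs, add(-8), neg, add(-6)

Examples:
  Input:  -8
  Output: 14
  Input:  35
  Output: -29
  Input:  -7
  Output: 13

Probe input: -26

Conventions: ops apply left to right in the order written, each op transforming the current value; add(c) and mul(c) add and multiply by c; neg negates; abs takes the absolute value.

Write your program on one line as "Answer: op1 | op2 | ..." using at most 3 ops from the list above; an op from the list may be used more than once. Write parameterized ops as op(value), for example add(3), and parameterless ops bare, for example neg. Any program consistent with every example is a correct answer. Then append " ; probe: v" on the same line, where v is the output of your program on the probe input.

add(-6) | neg ; probe: 32

Check, running the answer program on each example:
  -8 -> -14 -> 14
  35 -> 29 -> -29
  -7 -> -13 -> 13
  probe: -26 -> -32 -> 32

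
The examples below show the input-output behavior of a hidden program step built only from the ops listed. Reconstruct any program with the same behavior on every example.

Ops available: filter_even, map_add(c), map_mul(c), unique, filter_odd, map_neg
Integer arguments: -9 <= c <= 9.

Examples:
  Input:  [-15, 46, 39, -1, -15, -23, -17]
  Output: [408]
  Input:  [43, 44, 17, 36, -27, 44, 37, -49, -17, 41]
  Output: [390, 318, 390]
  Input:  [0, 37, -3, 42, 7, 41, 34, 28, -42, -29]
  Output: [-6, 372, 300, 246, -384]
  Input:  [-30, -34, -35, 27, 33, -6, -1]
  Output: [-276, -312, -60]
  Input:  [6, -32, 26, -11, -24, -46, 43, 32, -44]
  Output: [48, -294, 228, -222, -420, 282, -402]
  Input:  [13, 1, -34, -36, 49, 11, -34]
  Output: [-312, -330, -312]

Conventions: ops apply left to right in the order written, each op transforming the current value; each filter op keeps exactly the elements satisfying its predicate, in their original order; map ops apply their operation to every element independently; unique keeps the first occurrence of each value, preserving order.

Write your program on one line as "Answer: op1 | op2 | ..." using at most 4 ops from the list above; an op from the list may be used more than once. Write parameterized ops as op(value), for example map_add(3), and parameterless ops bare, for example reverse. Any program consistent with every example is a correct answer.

filter_even | map_mul(-9) | map_neg | map_add(-6)

Check, running the answer program on each example:
  [-15, 46, 39, -1, -15, -23, -17] -> [46] -> [-414] -> [414] -> [408]
  [43, 44, 17, 36, -27, 44, 37, -49, -17, 41] -> [44, 36, 44] -> [-396, -324, -396] -> [396, 324, 396] -> [390, 318, 390]
  [0, 37, -3, 42, 7, 41, 34, 28, -42, -29] -> [0, 42, 34, 28, -42] -> [0, -378, -306, -252, 378] -> [0, 378, 306, 252, -378] -> [-6, 372, 300, 246, -384]
  [-30, -34, -35, 27, 33, -6, -1] -> [-30, -34, -6] -> [270, 306, 54] -> [-270, -306, -54] -> [-276, -312, -60]
  [6, -32, 26, -11, -24, -46, 43, 32, -44] -> [6, -32, 26, -24, -46, 32, -44] -> [-54, 288, -234, 216, 414, -288, 396] -> [54, -288, 234, -216, -414, 288, -396] -> [48, -294, 228, -222, -420, 282, -402]
  [13, 1, -34, -36, 49, 11, -34] -> [-34, -36, -34] -> [306, 324, 306] -> [-306, -324, -306] -> [-312, -330, -312]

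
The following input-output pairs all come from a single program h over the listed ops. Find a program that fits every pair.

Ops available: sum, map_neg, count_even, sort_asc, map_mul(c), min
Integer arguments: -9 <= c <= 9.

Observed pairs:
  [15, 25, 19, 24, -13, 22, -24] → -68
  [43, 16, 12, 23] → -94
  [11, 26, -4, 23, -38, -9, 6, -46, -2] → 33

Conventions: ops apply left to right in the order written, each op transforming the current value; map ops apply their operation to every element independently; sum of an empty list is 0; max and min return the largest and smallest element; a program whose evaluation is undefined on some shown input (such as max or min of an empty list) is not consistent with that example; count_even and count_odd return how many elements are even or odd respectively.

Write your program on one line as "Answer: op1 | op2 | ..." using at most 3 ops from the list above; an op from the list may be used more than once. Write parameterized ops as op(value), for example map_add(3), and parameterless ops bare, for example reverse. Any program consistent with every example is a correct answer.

map_neg | sum

Check, running the answer program on each example:
  [15, 25, 19, 24, -13, 22, -24] -> [-15, -25, -19, -24, 13, -22, 24] -> -68
  [43, 16, 12, 23] -> [-43, -16, -12, -23] -> -94
  [11, 26, -4, 23, -38, -9, 6, -46, -2] -> [-11, -26, 4, -23, 38, 9, -6, 46, 2] -> 33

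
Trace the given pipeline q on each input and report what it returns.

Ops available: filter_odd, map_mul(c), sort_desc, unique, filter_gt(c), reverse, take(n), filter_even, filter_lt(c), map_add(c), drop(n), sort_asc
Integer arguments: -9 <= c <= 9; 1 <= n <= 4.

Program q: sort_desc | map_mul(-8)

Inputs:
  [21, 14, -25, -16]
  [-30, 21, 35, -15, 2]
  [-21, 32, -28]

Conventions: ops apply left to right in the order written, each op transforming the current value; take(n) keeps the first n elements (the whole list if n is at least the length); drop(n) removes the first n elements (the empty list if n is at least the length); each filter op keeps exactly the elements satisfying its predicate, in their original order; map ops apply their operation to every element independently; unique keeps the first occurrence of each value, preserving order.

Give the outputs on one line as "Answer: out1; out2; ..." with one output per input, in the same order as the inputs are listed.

Execution, op by op:
  [21, 14, -25, -16] -> [21, 14, -16, -25] -> [-168, -112, 128, 200]
  [-30, 21, 35, -15, 2] -> [35, 21, 2, -15, -30] -> [-280, -168, -16, 120, 240]
  [-21, 32, -28] -> [32, -21, -28] -> [-256, 168, 224]

[-168, -112, 128, 200]; [-280, -168, -16, 120, 240]; [-256, 168, 224]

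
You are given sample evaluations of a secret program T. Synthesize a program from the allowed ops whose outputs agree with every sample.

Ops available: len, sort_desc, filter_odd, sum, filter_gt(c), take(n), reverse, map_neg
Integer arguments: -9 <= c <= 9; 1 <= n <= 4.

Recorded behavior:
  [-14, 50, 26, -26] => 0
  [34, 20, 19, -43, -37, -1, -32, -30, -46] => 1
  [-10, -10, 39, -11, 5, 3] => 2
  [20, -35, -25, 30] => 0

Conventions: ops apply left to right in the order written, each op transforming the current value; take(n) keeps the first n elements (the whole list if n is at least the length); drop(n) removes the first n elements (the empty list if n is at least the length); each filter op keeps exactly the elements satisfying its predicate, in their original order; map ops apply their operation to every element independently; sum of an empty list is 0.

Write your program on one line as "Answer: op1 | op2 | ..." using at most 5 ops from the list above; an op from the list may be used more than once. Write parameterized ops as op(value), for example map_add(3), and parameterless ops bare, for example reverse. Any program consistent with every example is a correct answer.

filter_odd | take(3) | filter_gt(-9) | len

Check, running the answer program on each example:
  [-14, 50, 26, -26] -> [] -> [] -> [] -> 0
  [34, 20, 19, -43, -37, -1, -32, -30, -46] -> [19, -43, -37, -1] -> [19, -43, -37] -> [19] -> 1
  [-10, -10, 39, -11, 5, 3] -> [39, -11, 5, 3] -> [39, -11, 5] -> [39, 5] -> 2
  [20, -35, -25, 30] -> [-35, -25] -> [-35, -25] -> [] -> 0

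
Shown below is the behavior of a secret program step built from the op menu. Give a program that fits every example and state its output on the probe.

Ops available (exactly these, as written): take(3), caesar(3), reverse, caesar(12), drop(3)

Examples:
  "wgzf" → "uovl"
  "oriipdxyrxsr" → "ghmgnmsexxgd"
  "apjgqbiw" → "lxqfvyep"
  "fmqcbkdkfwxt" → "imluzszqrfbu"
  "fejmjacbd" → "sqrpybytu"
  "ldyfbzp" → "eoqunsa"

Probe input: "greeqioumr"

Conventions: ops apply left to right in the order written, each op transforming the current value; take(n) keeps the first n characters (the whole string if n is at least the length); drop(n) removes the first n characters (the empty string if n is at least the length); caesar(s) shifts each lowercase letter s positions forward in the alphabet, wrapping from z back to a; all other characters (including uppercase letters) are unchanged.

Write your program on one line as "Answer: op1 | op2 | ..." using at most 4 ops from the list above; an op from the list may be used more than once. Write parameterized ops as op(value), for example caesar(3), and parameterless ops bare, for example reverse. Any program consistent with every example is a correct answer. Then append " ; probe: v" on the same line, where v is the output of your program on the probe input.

reverse | caesar(3) | caesar(12) ; probe: "gbjdxfttgv"

Check, running the answer program on each example:
  "wgzf" -> "fzgw" -> "icjz" -> "uovl"
  "oriipdxyrxsr" -> "rsxryxdpiiro" -> "uvaubagsllur" -> "ghmgnmsexxgd"
  "apjgqbiw" -> "wibqgjpa" -> "zletjmsd" -> "lxqfvyep"
  "fmqcbkdkfwxt" -> "txwfkdkbcqmf" -> "wazingneftpi" -> "imluzszqrfbu"
  "fejmjacbd" -> "dbcajmjef" -> "gefdmpmhi" -> "sqrpybytu"
  "ldyfbzp" -> "pzbfydl" -> "sceibgo" -> "eoqunsa"
  probe: "greeqioumr" -> "rmuoiqeerg" -> "upxrlthhuj" -> "gbjdxfttgv"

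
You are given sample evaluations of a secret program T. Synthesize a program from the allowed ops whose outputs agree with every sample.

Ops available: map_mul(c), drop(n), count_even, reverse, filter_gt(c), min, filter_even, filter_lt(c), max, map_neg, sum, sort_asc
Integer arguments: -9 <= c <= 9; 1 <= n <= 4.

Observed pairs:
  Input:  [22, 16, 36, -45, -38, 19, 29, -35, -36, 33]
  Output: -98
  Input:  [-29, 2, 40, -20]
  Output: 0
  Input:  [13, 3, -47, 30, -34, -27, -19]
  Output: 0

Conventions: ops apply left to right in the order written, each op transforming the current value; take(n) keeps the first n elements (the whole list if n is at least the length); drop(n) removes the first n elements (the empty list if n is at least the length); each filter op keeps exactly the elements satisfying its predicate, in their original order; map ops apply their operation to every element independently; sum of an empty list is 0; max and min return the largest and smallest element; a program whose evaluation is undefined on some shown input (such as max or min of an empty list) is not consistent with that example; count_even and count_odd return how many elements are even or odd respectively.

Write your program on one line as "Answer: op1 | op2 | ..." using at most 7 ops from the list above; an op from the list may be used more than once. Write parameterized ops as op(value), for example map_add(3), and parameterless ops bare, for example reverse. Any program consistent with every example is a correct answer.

sort_asc | drop(3) | map_neg | drop(1) | drop(3) | sum

Check, running the answer program on each example:
  [22, 16, 36, -45, -38, 19, 29, -35, -36, 33] -> [-45, -38, -36, -35, 16, 19, 22, 29, 33, 36] -> [-35, 16, 19, 22, 29, 33, 36] -> [35, -16, -19, -22, -29, -33, -36] -> [-16, -19, -22, -29, -33, -36] -> [-29, -33, -36] -> -98
  [-29, 2, 40, -20] -> [-29, -20, 2, 40] -> [40] -> [-40] -> [] -> [] -> 0
  [13, 3, -47, 30, -34, -27, -19] -> [-47, -34, -27, -19, 3, 13, 30] -> [-19, 3, 13, 30] -> [19, -3, -13, -30] -> [-3, -13, -30] -> [] -> 0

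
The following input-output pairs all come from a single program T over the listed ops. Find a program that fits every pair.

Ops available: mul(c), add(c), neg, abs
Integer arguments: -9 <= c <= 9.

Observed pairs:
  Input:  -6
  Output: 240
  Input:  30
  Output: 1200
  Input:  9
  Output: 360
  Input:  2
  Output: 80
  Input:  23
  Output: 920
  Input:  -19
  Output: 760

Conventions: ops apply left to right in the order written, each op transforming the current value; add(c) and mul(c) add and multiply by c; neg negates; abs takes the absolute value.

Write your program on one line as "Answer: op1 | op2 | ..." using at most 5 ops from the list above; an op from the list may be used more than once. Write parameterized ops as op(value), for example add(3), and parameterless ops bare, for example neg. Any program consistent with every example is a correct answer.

mul(2) | mul(5) | abs | mul(4)

Check, running the answer program on each example:
  -6 -> -12 -> -60 -> 60 -> 240
  30 -> 60 -> 300 -> 300 -> 1200
  9 -> 18 -> 90 -> 90 -> 360
  2 -> 4 -> 20 -> 20 -> 80
  23 -> 46 -> 230 -> 230 -> 920
  -19 -> -38 -> -190 -> 190 -> 760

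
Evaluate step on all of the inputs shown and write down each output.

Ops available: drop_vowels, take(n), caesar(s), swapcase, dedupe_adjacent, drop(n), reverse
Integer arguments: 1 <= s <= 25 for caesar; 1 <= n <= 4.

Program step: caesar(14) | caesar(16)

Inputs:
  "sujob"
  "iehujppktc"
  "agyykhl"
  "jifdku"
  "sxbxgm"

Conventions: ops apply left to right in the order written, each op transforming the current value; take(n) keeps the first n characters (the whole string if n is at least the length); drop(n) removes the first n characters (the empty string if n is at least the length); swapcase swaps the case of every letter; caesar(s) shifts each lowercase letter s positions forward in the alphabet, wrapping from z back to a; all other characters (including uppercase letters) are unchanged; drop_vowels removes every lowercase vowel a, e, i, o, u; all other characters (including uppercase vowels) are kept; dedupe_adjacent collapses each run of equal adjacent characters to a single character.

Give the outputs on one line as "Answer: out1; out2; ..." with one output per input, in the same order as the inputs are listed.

Execution, op by op:
  "sujob" -> "gixcp" -> "wynsf"
  "iehujppktc" -> "wsvixddyhq" -> "milynttoxg"
  "agyykhl" -> "oummyvz" -> "ekccolp"
  "jifdku" -> "xwtryi" -> "nmjhoy"
  "sxbxgm" -> "glplua" -> "wbfbkq"

"wynsf"; "milynttoxg"; "ekccolp"; "nmjhoy"; "wbfbkq"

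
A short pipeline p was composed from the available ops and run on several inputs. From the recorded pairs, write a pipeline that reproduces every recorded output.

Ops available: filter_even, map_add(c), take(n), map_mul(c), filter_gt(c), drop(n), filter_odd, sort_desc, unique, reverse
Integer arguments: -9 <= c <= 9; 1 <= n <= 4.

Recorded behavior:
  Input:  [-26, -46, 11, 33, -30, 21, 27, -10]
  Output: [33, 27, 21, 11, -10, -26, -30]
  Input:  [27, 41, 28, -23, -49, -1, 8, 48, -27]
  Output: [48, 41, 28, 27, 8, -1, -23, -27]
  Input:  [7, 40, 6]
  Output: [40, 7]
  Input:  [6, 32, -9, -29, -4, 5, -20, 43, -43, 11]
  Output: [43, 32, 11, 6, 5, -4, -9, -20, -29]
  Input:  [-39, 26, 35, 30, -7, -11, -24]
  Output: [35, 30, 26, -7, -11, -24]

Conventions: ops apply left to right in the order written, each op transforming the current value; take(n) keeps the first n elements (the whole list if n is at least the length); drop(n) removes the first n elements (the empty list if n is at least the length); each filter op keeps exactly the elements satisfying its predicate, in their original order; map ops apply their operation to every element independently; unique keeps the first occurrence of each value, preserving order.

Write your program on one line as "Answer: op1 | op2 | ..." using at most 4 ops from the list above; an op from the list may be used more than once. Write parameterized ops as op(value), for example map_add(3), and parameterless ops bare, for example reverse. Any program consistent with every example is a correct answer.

sort_desc | reverse | drop(1) | reverse

Check, running the answer program on each example:
  [-26, -46, 11, 33, -30, 21, 27, -10] -> [33, 27, 21, 11, -10, -26, -30, -46] -> [-46, -30, -26, -10, 11, 21, 27, 33] -> [-30, -26, -10, 11, 21, 27, 33] -> [33, 27, 21, 11, -10, -26, -30]
  [27, 41, 28, -23, -49, -1, 8, 48, -27] -> [48, 41, 28, 27, 8, -1, -23, -27, -49] -> [-49, -27, -23, -1, 8, 27, 28, 41, 48] -> [-27, -23, -1, 8, 27, 28, 41, 48] -> [48, 41, 28, 27, 8, -1, -23, -27]
  [7, 40, 6] -> [40, 7, 6] -> [6, 7, 40] -> [7, 40] -> [40, 7]
  [6, 32, -9, -29, -4, 5, -20, 43, -43, 11] -> [43, 32, 11, 6, 5, -4, -9, -20, -29, -43] -> [-43, -29, -20, -9, -4, 5, 6, 11, 32, 43] -> [-29, -20, -9, -4, 5, 6, 11, 32, 43] -> [43, 32, 11, 6, 5, -4, -9, -20, -29]
  [-39, 26, 35, 30, -7, -11, -24] -> [35, 30, 26, -7, -11, -24, -39] -> [-39, -24, -11, -7, 26, 30, 35] -> [-24, -11, -7, 26, 30, 35] -> [35, 30, 26, -7, -11, -24]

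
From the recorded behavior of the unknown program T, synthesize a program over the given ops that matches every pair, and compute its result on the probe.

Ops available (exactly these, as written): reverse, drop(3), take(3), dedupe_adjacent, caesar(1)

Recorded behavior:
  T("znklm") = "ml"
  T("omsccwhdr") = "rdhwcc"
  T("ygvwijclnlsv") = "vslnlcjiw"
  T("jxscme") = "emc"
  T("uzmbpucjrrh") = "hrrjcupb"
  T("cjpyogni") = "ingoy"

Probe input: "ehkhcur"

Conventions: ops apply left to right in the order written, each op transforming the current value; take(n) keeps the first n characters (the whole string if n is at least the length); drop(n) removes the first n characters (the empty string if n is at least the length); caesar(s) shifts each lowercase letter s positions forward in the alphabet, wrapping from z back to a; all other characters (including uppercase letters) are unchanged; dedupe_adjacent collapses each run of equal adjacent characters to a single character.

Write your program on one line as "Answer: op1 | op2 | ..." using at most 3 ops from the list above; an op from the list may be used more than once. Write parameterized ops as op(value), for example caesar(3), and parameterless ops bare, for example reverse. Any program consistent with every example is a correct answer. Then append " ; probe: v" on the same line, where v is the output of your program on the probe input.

drop(3) | reverse ; probe: "ruch"

Check, running the answer program on each example:
  "znklm" -> "lm" -> "ml"
  "omsccwhdr" -> "ccwhdr" -> "rdhwcc"
  "ygvwijclnlsv" -> "wijclnlsv" -> "vslnlcjiw"
  "jxscme" -> "cme" -> "emc"
  "uzmbpucjrrh" -> "bpucjrrh" -> "hrrjcupb"
  "cjpyogni" -> "yogni" -> "ingoy"
  probe: "ehkhcur" -> "hcur" -> "ruch"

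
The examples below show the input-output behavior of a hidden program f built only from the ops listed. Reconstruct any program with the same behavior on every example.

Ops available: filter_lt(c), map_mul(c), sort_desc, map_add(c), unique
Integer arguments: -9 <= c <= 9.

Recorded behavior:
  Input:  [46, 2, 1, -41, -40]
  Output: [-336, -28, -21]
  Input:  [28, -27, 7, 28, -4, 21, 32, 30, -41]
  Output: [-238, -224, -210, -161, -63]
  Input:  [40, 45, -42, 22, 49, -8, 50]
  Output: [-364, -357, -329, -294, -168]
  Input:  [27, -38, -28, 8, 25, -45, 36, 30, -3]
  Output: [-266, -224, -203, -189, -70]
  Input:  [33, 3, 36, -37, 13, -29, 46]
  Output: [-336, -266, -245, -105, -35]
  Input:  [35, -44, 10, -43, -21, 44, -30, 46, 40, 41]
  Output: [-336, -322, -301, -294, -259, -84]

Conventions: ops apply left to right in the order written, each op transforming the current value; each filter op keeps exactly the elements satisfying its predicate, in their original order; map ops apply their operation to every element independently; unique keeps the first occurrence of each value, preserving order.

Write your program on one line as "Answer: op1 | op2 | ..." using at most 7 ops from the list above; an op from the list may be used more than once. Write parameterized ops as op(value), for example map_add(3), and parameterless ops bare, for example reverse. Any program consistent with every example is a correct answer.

sort_desc | map_add(3) | map_mul(-7) | map_add(7) | filter_lt(-5) | unique

Check, running the answer program on each example:
  [46, 2, 1, -41, -40] -> [46, 2, 1, -40, -41] -> [49, 5, 4, -37, -38] -> [-343, -35, -28, 259, 266] -> [-336, -28, -21, 266, 273] -> [-336, -28, -21] -> [-336, -28, -21]
  [28, -27, 7, 28, -4, 21, 32, 30, -41] -> [32, 30, 28, 28, 21, 7, -4, -27, -41] -> [35, 33, 31, 31, 24, 10, -1, -24, -38] -> [-245, -231, -217, -217, -168, -70, 7, 168, 266] -> [-238, -224, -210, -210, -161, -63, 14, 175, 273] -> [-238, -224, -210, -210, -161, -63] -> [-238, -224, -210, -161, -63]
  [40, 45, -42, 22, 49, -8, 50] -> [50, 49, 45, 40, 22, -8, -42] -> [53, 52, 48, 43, 25, -5, -39] -> [-371, -364, -336, -301, -175, 35, 273] -> [-364, -357, -329, -294, -168, 42, 280] -> [-364, -357, -329, -294, -168] -> [-364, -357, -329, -294, -168]
  [27, -38, -28, 8, 25, -45, 36, 30, -3] -> [36, 30, 27, 25, 8, -3, -28, -38, -45] -> [39, 33, 30, 28, 11, 0, -25, -35, -42] -> [-273, -231, -210, -196, -77, 0, 175, 245, 294] -> [-266, -224, -203, -189, -70, 7, 182, 252, 301] -> [-266, -224, -203, -189, -70] -> [-266, -224, -203, -189, -70]
  [33, 3, 36, -37, 13, -29, 46] -> [46, 36, 33, 13, 3, -29, -37] -> [49, 39, 36, 16, 6, -26, -34] -> [-343, -273, -252, -112, -42, 182, 238] -> [-336, -266, -245, -105, -35, 189, 245] -> [-336, -266, -245, -105, -35] -> [-336, -266, -245, -105, -35]
  [35, -44, 10, -43, -21, 44, -30, 46, 40, 41] -> [46, 44, 41, 40, 35, 10, -21, -30, -43, -44] -> [49, 47, 44, 43, 38, 13, -18, -27, -40, -41] -> [-343, -329, -308, -301, -266, -91, 126, 189, 280, 287] -> [-336, -322, -301, -294, -259, -84, 133, 196, 287, 294] -> [-336, -322, -301, -294, -259, -84] -> [-336, -322, -301, -294, -259, -84]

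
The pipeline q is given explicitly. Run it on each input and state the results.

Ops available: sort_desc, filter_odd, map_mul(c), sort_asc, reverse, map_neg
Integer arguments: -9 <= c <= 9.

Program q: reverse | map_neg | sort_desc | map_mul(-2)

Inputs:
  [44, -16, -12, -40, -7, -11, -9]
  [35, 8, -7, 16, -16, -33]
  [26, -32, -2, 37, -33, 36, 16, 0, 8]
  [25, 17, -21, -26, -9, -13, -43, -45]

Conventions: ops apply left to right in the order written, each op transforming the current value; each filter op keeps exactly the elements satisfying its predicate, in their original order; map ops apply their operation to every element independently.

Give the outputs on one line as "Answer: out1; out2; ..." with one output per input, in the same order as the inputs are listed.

[-80, -32, -24, -22, -18, -14, 88]; [-66, -32, -14, 16, 32, 70]; [-66, -64, -4, 0, 16, 32, 52, 72, 74]; [-90, -86, -52, -42, -26, -18, 34, 50]

Execution, op by op:
  [44, -16, -12, -40, -7, -11, -9] -> [-9, -11, -7, -40, -12, -16, 44] -> [9, 11, 7, 40, 12, 16, -44] -> [40, 16, 12, 11, 9, 7, -44] -> [-80, -32, -24, -22, -18, -14, 88]
  [35, 8, -7, 16, -16, -33] -> [-33, -16, 16, -7, 8, 35] -> [33, 16, -16, 7, -8, -35] -> [33, 16, 7, -8, -16, -35] -> [-66, -32, -14, 16, 32, 70]
  [26, -32, -2, 37, -33, 36, 16, 0, 8] -> [8, 0, 16, 36, -33, 37, -2, -32, 26] -> [-8, 0, -16, -36, 33, -37, 2, 32, -26] -> [33, 32, 2, 0, -8, -16, -26, -36, -37] -> [-66, -64, -4, 0, 16, 32, 52, 72, 74]
  [25, 17, -21, -26, -9, -13, -43, -45] -> [-45, -43, -13, -9, -26, -21, 17, 25] -> [45, 43, 13, 9, 26, 21, -17, -25] -> [45, 43, 26, 21, 13, 9, -17, -25] -> [-90, -86, -52, -42, -26, -18, 34, 50]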